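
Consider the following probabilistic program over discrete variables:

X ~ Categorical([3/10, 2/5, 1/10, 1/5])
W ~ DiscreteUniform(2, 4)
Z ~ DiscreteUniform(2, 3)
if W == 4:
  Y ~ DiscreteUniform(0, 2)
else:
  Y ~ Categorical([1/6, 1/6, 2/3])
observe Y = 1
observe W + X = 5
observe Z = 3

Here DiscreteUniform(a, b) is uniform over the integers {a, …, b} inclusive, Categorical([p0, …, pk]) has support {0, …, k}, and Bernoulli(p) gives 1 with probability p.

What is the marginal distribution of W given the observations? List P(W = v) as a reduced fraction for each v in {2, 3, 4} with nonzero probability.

P(W=2) = 2/11, P(W=3) = 1/11, P(W=4) = 8/11

Enumerate traces; 3 have nonzero weight after conditioning:
  (X=1, W=4, Z=3, Y=1) weight 1/45
  (X=2, W=3, Z=3, Y=1) weight 1/360
  (X=3, W=2, Z=3, Y=1) weight 1/180
Group by W:
  weight(W=2) = 1/180
  weight(W=3) = 1/360
  weight(W=4) = 1/45
Total weight = 1/180 + 1/360 + 1/45 = 11/360
P(W=2 | obs) = 1/180 / 11/360 = 2/11
P(W=3 | obs) = 1/360 / 11/360 = 1/11
P(W=4 | obs) = 1/45 / 11/360 = 8/11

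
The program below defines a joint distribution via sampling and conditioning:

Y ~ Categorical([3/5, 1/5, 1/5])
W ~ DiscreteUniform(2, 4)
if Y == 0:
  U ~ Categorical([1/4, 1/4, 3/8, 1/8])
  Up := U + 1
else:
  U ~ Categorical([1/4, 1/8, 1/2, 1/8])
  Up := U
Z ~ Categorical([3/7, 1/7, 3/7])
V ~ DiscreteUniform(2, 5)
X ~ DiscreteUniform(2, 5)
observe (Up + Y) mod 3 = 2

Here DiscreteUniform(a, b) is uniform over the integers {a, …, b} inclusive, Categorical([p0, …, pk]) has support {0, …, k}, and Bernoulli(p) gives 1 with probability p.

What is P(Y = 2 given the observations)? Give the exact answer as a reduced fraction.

Enumerate traces; 576 have nonzero weight after conditioning:
  (Y=0, W=2, U=1, Z=0, V=2, X=2) weight 3/2240
  (Y=0, W=2, U=1, Z=0, V=2, X=3) weight 3/2240
  (Y=0, W=2, U=1, Z=0, V=2, X=4) weight 3/2240
  (Y=0, W=2, U=1, Z=0, V=2, X=5) weight 3/2240
  (Y=0, W=2, U=1, Z=0, V=3, X=2) weight 3/2240
  (Y=0, W=2, U=1, Z=0, V=3, X=3) weight 3/2240
  (Y=0, W=2, U=1, Z=0, V=3, X=4) weight 3/2240
  (Y=0, W=2, U=1, Z=0, V=3, X=5) weight 3/2240
  (Y=1, W=2, U=1, Z=0, V=2, X=2) weight 1/4480
  (Y=2, W=2, U=0, Z=0, V=2, X=2) weight 1/2240
  … 566 more
Group by Y:
  weight(Y=0) = 3/20
  weight(Y=1) = 1/40
  weight(Y=2) = 3/40
Total weight = 3/20 + 1/40 + 3/40 = 1/4
P(Y=0 | obs) = 3/20 / 1/4 = 3/5
P(Y=1 | obs) = 1/40 / 1/4 = 1/10
P(Y=2 | obs) = 3/40 / 1/4 = 3/10

P(Y = 2 | obs) = 3/10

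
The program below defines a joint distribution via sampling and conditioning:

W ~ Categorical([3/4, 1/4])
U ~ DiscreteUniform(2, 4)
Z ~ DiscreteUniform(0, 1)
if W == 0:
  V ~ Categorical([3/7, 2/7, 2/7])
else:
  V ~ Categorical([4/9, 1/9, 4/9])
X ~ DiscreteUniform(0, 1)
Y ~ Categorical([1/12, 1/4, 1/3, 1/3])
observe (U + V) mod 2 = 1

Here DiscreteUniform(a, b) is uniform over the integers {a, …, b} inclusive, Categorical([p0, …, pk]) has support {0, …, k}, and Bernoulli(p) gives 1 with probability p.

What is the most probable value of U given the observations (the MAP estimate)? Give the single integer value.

argmax_v P(U = v | obs) = 3

Enumerate traces; 128 have nonzero weight after conditioning:
  (W=0, U=2, Z=0, V=1, X=0, Y=0) weight 1/672
  (W=0, U=2, Z=0, V=1, X=0, Y=1) weight 1/224
  (W=0, U=2, Z=0, V=1, X=0, Y=2) weight 1/168
  (W=0, U=2, Z=0, V=1, X=0, Y=3) weight 1/168
  (W=0, U=2, Z=0, V=1, X=1, Y=0) weight 1/672
  (W=0, U=2, Z=0, V=1, X=1, Y=1) weight 1/224
  (W=0, U=2, Z=0, V=1, X=1, Y=2) weight 1/168
  (W=0, U=2, Z=0, V=1, X=1, Y=3) weight 1/168
  (W=0, U=3, Z=0, V=0, X=0, Y=0) weight 1/448
  (W=0, U=4, Z=0, V=1, X=0, Y=0) weight 1/672
  … 118 more
Group by U:
  weight(U=2) = 61/756
  weight(U=3) = 191/756
  weight(U=4) = 61/756
Total weight = 61/756 + 191/756 + 61/756 = 313/756
P(U=2 | obs) = 61/756 / 313/756 = 61/313
P(U=3 | obs) = 191/756 / 313/756 = 191/313
P(U=4 | obs) = 61/756 / 313/756 = 61/313
argmax = 3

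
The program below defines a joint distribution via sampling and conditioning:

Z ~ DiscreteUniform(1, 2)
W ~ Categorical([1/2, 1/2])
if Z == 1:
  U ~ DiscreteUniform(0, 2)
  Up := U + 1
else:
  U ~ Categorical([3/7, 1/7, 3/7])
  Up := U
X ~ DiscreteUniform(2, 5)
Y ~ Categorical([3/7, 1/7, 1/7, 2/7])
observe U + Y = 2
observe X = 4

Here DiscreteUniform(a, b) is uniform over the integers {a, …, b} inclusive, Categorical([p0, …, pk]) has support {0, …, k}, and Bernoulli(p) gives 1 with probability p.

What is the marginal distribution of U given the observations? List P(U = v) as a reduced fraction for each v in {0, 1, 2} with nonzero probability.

Enumerate traces; 12 have nonzero weight after conditioning:
  (Z=1, W=0, U=0, X=4, Y=2) weight 1/336
  (Z=1, W=0, U=1, X=4, Y=1) weight 1/336
  (Z=1, W=0, U=2, X=4, Y=0) weight 1/112
  (Z=1, W=1, U=0, X=4, Y=2) weight 1/336
  (Z=1, W=1, U=1, X=4, Y=1) weight 1/336
  (Z=1, W=1, U=2, X=4, Y=0) weight 1/112
  (Z=2, W=0, U=0, X=4, Y=2) weight 3/784
  (Z=2, W=0, U=1, X=4, Y=1) weight 1/784
  … 4 more
Group by U:
  weight(U=0) = 2/147
  weight(U=1) = 5/588
  weight(U=2) = 2/49
Total weight = 2/147 + 5/588 + 2/49 = 37/588
P(U=0 | obs) = 2/147 / 37/588 = 8/37
P(U=1 | obs) = 5/588 / 37/588 = 5/37
P(U=2 | obs) = 2/49 / 37/588 = 24/37

P(U=0) = 8/37, P(U=1) = 5/37, P(U=2) = 24/37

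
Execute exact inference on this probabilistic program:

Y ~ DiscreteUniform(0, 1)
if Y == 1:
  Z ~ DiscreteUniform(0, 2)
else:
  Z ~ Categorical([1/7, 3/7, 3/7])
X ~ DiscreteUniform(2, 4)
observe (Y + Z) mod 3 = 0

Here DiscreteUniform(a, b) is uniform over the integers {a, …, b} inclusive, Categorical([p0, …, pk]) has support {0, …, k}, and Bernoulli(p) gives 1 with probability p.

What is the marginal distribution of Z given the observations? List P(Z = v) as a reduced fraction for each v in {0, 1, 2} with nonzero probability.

P(Z=0) = 3/10, P(Z=2) = 7/10

Enumerate traces; 6 have nonzero weight after conditioning:
  (Y=0, Z=0, X=2) weight 1/42
  (Y=0, Z=0, X=3) weight 1/42
  (Y=0, Z=0, X=4) weight 1/42
  (Y=1, Z=2, X=2) weight 1/18
  (Y=1, Z=2, X=3) weight 1/18
  (Y=1, Z=2, X=4) weight 1/18
Group by Z:
  weight(Z=0) = 1/14
  weight(Z=2) = 1/6
Total weight = 1/14 + 1/6 = 5/21
P(Z=0 | obs) = 1/14 / 5/21 = 3/10
P(Z=2 | obs) = 1/6 / 5/21 = 7/10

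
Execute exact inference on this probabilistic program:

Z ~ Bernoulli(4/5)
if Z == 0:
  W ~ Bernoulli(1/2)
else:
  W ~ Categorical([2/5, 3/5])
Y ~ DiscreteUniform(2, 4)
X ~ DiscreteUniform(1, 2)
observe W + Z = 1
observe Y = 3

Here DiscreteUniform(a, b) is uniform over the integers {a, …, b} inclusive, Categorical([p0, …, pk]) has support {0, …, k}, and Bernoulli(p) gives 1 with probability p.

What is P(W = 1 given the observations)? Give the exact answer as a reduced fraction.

Enumerate traces; 4 have nonzero weight after conditioning:
  (Z=0, W=1, Y=3, X=1) weight 1/60
  (Z=0, W=1, Y=3, X=2) weight 1/60
  (Z=1, W=0, Y=3, X=1) weight 4/75
  (Z=1, W=0, Y=3, X=2) weight 4/75
Group by W:
  weight(W=0) = 8/75
  weight(W=1) = 1/30
Total weight = 8/75 + 1/30 = 7/50
P(W=0 | obs) = 8/75 / 7/50 = 16/21
P(W=1 | obs) = 1/30 / 7/50 = 5/21

P(W = 1 | obs) = 5/21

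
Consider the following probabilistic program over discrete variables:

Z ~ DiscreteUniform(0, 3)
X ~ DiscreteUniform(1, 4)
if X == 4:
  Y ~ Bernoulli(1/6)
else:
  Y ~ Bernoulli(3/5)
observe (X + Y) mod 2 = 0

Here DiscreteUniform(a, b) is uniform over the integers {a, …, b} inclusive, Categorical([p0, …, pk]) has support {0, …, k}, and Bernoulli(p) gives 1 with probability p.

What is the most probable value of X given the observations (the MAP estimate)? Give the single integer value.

Enumerate traces; 16 have nonzero weight after conditioning:
  (Z=0, X=1, Y=1) weight 3/80
  (Z=0, X=2, Y=0) weight 1/40
  (Z=0, X=3, Y=1) weight 3/80
  (Z=0, X=4, Y=0) weight 5/96
  (Z=1, X=1, Y=1) weight 3/80
  (Z=1, X=2, Y=0) weight 1/40
  (Z=1, X=3, Y=1) weight 3/80
  (Z=1, X=4, Y=0) weight 5/96
  … 8 more
Group by X:
  weight(X=1) = 3/20
  weight(X=2) = 1/10
  weight(X=3) = 3/20
  weight(X=4) = 5/24
Total weight = 3/20 + 1/10 + 3/20 + 5/24 = 73/120
P(X=1 | obs) = 3/20 / 73/120 = 18/73
P(X=2 | obs) = 1/10 / 73/120 = 12/73
P(X=3 | obs) = 3/20 / 73/120 = 18/73
P(X=4 | obs) = 5/24 / 73/120 = 25/73
argmax = 4

argmax_v P(X = v | obs) = 4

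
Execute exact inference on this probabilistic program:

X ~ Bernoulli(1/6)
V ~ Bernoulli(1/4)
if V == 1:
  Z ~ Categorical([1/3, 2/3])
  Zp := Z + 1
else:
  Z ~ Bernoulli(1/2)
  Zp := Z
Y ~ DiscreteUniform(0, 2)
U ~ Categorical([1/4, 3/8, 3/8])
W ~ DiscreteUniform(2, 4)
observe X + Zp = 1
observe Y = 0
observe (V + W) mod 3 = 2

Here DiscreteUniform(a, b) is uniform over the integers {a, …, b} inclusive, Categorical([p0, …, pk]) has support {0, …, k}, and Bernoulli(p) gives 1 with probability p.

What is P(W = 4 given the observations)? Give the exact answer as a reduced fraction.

P(W = 4 | obs) = 5/32

Enumerate traces; 9 have nonzero weight after conditioning:
  (X=0, V=0, Z=1, Y=0, U=0, W=2) weight 5/576
  (X=0, V=0, Z=1, Y=0, U=1, W=2) weight 5/384
  (X=0, V=0, Z=1, Y=0, U=2, W=2) weight 5/384
  (X=0, V=1, Z=0, Y=0, U=0, W=4) weight 5/2592
  (X=0, V=1, Z=0, Y=0, U=1, W=4) weight 5/1728
  (X=0, V=1, Z=0, Y=0, U=2, W=4) weight 5/1728
  (X=1, V=0, Z=0, Y=0, U=0, W=2) weight 1/576
  (X=1, V=0, Z=0, Y=0, U=1, W=2) weight 1/384
  … 1 more
Group by W:
  weight(W=2) = 1/24
  weight(W=4) = 5/648
Total weight = 1/24 + 5/648 = 4/81
P(W=2 | obs) = 1/24 / 4/81 = 27/32
P(W=4 | obs) = 5/648 / 4/81 = 5/32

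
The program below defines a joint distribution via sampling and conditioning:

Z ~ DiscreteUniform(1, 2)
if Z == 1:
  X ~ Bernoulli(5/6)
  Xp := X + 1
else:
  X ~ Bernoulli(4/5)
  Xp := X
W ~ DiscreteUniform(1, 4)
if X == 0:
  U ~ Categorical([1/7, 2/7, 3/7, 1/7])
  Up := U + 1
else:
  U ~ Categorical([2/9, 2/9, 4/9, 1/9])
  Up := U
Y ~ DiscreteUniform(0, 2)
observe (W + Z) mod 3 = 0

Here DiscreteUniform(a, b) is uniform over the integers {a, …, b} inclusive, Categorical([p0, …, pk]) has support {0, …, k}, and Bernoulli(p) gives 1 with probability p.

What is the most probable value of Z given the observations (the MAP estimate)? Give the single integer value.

argmax_v P(Z = v | obs) = 2

Enumerate traces; 72 have nonzero weight after conditioning:
  (Z=1, X=0, W=2, U=0, Y=0) weight 1/1008
  (Z=1, X=0, W=2, U=0, Y=1) weight 1/1008
  (Z=1, X=0, W=2, U=0, Y=2) weight 1/1008
  (Z=1, X=0, W=2, U=1, Y=0) weight 1/504
  (Z=1, X=0, W=2, U=1, Y=1) weight 1/504
  (Z=1, X=0, W=2, U=1, Y=2) weight 1/504
  (Z=1, X=0, W=2, U=2, Y=0) weight 1/336
  (Z=1, X=0, W=2, U=2, Y=1) weight 1/336
  (Z=2, X=0, W=1, U=0, Y=0) weight 1/840
  … 63 more
Group by Z:
  weight(Z=1) = 1/8
  weight(Z=2) = 1/4
Total weight = 1/8 + 1/4 = 3/8
P(Z=1 | obs) = 1/8 / 3/8 = 1/3
P(Z=2 | obs) = 1/4 / 3/8 = 2/3
argmax = 2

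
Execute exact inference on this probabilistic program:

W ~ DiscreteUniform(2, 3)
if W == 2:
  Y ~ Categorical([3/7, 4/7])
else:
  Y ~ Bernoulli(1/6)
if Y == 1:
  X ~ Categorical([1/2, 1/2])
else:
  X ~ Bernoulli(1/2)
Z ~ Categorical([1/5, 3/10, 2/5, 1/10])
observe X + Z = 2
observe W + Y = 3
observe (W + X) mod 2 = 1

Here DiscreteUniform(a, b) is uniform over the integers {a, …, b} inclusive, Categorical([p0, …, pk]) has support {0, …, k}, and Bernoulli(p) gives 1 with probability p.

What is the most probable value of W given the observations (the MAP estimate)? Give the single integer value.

argmax_v P(W = v | obs) = 3

Enumerate traces; 2 have nonzero weight after conditioning:
  (W=2, Y=1, X=1, Z=1) weight 3/70
  (W=3, Y=0, X=0, Z=2) weight 1/12
Group by W:
  weight(W=2) = 3/70
  weight(W=3) = 1/12
Total weight = 3/70 + 1/12 = 53/420
P(W=2 | obs) = 3/70 / 53/420 = 18/53
P(W=3 | obs) = 1/12 / 53/420 = 35/53
argmax = 3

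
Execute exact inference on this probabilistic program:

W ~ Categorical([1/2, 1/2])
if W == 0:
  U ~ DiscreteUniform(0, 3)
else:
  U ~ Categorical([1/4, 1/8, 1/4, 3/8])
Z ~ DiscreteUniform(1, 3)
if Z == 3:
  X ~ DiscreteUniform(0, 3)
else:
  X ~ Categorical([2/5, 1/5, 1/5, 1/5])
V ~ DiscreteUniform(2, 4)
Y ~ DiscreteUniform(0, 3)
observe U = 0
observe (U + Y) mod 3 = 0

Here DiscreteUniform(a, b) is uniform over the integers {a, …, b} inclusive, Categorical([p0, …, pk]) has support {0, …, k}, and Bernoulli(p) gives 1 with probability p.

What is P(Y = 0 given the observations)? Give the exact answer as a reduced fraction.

Enumerate traces; 144 have nonzero weight after conditioning:
  (W=0, U=0, Z=1, X=0, V=2, Y=0) weight 1/720
  (W=0, U=0, Z=1, X=0, V=2, Y=3) weight 1/720
  (W=0, U=0, Z=1, X=0, V=3, Y=0) weight 1/720
  (W=0, U=0, Z=1, X=0, V=3, Y=3) weight 1/720
  (W=0, U=0, Z=1, X=0, V=4, Y=0) weight 1/720
  (W=0, U=0, Z=1, X=0, V=4, Y=3) weight 1/720
  (W=0, U=0, Z=1, X=1, V=2, Y=0) weight 1/1440
  (W=0, U=0, Z=1, X=1, V=2, Y=3) weight 1/1440
  … 136 more
Group by Y:
  weight(Y=0) = 1/16
  weight(Y=3) = 1/16
Total weight = 1/16 + 1/16 = 1/8
P(Y=0 | obs) = 1/16 / 1/8 = 1/2
P(Y=3 | obs) = 1/16 / 1/8 = 1/2

P(Y = 0 | obs) = 1/2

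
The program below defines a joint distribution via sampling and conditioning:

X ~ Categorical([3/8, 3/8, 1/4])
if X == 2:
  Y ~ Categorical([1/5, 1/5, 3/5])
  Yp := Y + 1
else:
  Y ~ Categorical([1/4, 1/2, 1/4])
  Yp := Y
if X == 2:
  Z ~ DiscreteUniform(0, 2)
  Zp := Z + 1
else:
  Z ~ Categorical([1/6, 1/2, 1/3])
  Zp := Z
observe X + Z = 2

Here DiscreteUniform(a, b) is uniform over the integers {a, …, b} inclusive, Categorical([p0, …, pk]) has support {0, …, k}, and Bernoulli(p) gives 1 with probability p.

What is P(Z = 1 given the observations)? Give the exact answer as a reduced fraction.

Enumerate traces; 9 have nonzero weight after conditioning:
  (X=0, Y=0, Z=2) weight 1/32
  (X=0, Y=1, Z=2) weight 1/16
  (X=0, Y=2, Z=2) weight 1/32
  (X=1, Y=0, Z=1) weight 3/64
  (X=1, Y=1, Z=1) weight 3/32
  (X=1, Y=2, Z=1) weight 3/64
  (X=2, Y=0, Z=0) weight 1/60
  (X=2, Y=1, Z=0) weight 1/60
  … 1 more
Group by Z:
  weight(Z=0) = 1/12
  weight(Z=1) = 3/16
  weight(Z=2) = 1/8
Total weight = 1/12 + 3/16 + 1/8 = 19/48
P(Z=0 | obs) = 1/12 / 19/48 = 4/19
P(Z=1 | obs) = 3/16 / 19/48 = 9/19
P(Z=2 | obs) = 1/8 / 19/48 = 6/19

P(Z = 1 | obs) = 9/19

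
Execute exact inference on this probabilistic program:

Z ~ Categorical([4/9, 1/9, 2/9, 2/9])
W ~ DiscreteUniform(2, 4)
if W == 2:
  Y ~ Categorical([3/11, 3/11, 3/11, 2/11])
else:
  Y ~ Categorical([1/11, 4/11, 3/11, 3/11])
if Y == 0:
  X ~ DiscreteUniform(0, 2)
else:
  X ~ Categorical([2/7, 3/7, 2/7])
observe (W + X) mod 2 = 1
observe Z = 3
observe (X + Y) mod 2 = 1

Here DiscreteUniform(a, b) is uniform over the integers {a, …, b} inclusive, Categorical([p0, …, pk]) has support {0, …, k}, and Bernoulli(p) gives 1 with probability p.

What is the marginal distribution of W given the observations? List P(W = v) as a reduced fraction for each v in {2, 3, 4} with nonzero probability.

P(W=2) = 24/83, P(W=3) = 42/83, P(W=4) = 17/83

Enumerate traces; 8 have nonzero weight after conditioning:
  (Z=3, W=2, Y=0, X=1) weight 2/297
  (Z=3, W=2, Y=2, X=1) weight 2/231
  (Z=3, W=3, Y=1, X=0) weight 16/2079
  (Z=3, W=3, Y=1, X=2) weight 16/2079
  (Z=3, W=3, Y=3, X=0) weight 4/693
  (Z=3, W=3, Y=3, X=2) weight 4/693
  (Z=3, W=4, Y=0, X=1) weight 2/891
  (Z=3, W=4, Y=2, X=1) weight 2/231
Group by W:
  weight(W=2) = 32/2079
  weight(W=3) = 8/297
  weight(W=4) = 68/6237
Total weight = 32/2079 + 8/297 + 68/6237 = 332/6237
P(W=2 | obs) = 32/2079 / 332/6237 = 24/83
P(W=3 | obs) = 8/297 / 332/6237 = 42/83
P(W=4 | obs) = 68/6237 / 332/6237 = 17/83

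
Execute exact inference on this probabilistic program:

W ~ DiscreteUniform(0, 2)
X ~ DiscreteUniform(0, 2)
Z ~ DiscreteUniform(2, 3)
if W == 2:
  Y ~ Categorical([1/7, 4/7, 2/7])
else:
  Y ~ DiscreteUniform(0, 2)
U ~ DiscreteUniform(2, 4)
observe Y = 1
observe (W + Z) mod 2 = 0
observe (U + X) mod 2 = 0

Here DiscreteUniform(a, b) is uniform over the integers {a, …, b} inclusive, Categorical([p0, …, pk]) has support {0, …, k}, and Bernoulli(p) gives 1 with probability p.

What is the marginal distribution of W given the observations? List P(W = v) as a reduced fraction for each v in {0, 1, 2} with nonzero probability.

Enumerate traces; 15 have nonzero weight after conditioning:
  (W=0, X=0, Z=2, Y=1, U=2) weight 1/162
  (W=0, X=0, Z=2, Y=1, U=4) weight 1/162
  (W=0, X=1, Z=2, Y=1, U=3) weight 1/162
  (W=0, X=2, Z=2, Y=1, U=2) weight 1/162
  (W=0, X=2, Z=2, Y=1, U=4) weight 1/162
  (W=1, X=0, Z=3, Y=1, U=2) weight 1/162
  (W=1, X=0, Z=3, Y=1, U=4) weight 1/162
  (W=1, X=1, Z=3, Y=1, U=3) weight 1/162
  (W=2, X=0, Z=2, Y=1, U=2) weight 2/189
  … 6 more
Group by W:
  weight(W=0) = 5/162
  weight(W=1) = 5/162
  weight(W=2) = 10/189
Total weight = 5/162 + 5/162 + 10/189 = 65/567
P(W=0 | obs) = 5/162 / 65/567 = 7/26
P(W=1 | obs) = 5/162 / 65/567 = 7/26
P(W=2 | obs) = 10/189 / 65/567 = 6/13

P(W=0) = 7/26, P(W=1) = 7/26, P(W=2) = 6/13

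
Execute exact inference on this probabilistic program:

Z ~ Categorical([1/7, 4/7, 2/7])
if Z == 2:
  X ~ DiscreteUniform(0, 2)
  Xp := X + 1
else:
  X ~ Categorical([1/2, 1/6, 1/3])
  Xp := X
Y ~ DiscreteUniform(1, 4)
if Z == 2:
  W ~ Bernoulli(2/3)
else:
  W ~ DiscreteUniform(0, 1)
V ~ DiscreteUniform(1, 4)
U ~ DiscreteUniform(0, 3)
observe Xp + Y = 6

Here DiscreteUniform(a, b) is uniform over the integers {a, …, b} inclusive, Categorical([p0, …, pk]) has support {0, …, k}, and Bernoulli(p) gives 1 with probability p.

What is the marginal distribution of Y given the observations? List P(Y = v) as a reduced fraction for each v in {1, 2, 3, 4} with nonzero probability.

Enumerate traces; 128 have nonzero weight after conditioning:
  (Z=0, X=2, Y=4, W=0, V=1, U=0) weight 1/2688
  (Z=0, X=2, Y=4, W=0, V=1, U=1) weight 1/2688
  (Z=0, X=2, Y=4, W=0, V=1, U=2) weight 1/2688
  (Z=0, X=2, Y=4, W=0, V=1, U=3) weight 1/2688
  (Z=0, X=2, Y=4, W=0, V=2, U=0) weight 1/2688
  (Z=0, X=2, Y=4, W=0, V=2, U=1) weight 1/2688
  (Z=0, X=2, Y=4, W=0, V=2, U=2) weight 1/2688
  (Z=0, X=2, Y=4, W=0, V=2, U=3) weight 1/2688
  (Z=2, X=2, Y=3, W=0, V=1, U=0) weight 1/2016
  … 119 more
Group by Y:
  weight(Y=3) = 1/42
  weight(Y=4) = 1/12
Total weight = 1/42 + 1/12 = 3/28
P(Y=3 | obs) = 1/42 / 3/28 = 2/9
P(Y=4 | obs) = 1/12 / 3/28 = 7/9

P(Y=3) = 2/9, P(Y=4) = 7/9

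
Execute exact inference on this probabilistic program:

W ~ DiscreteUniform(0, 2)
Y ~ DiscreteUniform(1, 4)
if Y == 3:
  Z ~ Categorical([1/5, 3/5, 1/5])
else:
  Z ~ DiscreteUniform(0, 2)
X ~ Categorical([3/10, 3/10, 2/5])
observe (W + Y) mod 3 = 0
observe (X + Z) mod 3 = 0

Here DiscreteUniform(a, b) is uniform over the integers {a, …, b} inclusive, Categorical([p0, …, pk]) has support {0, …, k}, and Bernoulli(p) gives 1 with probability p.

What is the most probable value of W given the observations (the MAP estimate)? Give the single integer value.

argmax_v P(W = v | obs) = 2

Enumerate traces; 12 have nonzero weight after conditioning:
  (W=0, Y=3, Z=0, X=0) weight 1/200
  (W=0, Y=3, Z=1, X=2) weight 1/50
  (W=0, Y=3, Z=2, X=1) weight 1/200
  (W=1, Y=2, Z=0, X=0) weight 1/120
  (W=1, Y=2, Z=1, X=2) weight 1/90
  (W=1, Y=2, Z=2, X=1) weight 1/120
  (W=2, Y=1, Z=0, X=0) weight 1/120
  (W=2, Y=1, Z=1, X=2) weight 1/90
  … 4 more
Group by W:
  weight(W=0) = 3/100
  weight(W=1) = 1/36
  weight(W=2) = 1/18
Total weight = 3/100 + 1/36 + 1/18 = 17/150
P(W=0 | obs) = 3/100 / 17/150 = 9/34
P(W=1 | obs) = 1/36 / 17/150 = 25/102
P(W=2 | obs) = 1/18 / 17/150 = 25/51
argmax = 2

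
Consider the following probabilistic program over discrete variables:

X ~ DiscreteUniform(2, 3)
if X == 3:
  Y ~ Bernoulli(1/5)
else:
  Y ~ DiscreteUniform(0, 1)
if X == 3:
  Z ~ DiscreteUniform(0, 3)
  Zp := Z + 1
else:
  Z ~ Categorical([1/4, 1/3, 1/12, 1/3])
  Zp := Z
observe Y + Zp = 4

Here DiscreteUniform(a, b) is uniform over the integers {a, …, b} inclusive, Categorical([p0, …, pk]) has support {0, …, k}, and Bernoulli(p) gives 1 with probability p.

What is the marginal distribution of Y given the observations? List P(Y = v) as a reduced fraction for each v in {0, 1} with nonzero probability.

P(Y=0) = 12/25, P(Y=1) = 13/25

Enumerate traces; 3 have nonzero weight after conditioning:
  (X=2, Y=1, Z=3) weight 1/12
  (X=3, Y=0, Z=3) weight 1/10
  (X=3, Y=1, Z=2) weight 1/40
Group by Y:
  weight(Y=0) = 1/10
  weight(Y=1) = 13/120
Total weight = 1/10 + 13/120 = 5/24
P(Y=0 | obs) = 1/10 / 5/24 = 12/25
P(Y=1 | obs) = 13/120 / 5/24 = 13/25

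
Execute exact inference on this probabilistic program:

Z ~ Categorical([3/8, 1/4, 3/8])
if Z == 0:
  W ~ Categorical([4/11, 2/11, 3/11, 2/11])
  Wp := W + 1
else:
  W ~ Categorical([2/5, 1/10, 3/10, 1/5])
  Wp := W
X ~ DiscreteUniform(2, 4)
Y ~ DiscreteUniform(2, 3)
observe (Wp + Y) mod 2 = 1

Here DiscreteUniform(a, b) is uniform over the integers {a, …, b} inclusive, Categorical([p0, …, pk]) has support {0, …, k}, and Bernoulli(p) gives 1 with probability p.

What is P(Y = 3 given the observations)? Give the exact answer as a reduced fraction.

Enumerate traces; 36 have nonzero weight after conditioning:
  (Z=0, W=0, X=2, Y=2) weight 1/44
  (Z=0, W=0, X=3, Y=2) weight 1/44
  (Z=0, W=0, X=4, Y=2) weight 1/44
  (Z=0, W=1, X=2, Y=3) weight 1/88
  (Z=0, W=1, X=3, Y=3) weight 1/88
  (Z=0, W=1, X=4, Y=3) weight 1/88
  (Z=0, W=2, X=2, Y=2) weight 3/176
  (Z=0, W=2, X=3, Y=2) weight 3/176
  … 28 more
Group by Y:
  weight(Y=2) = 75/352
  weight(Y=3) = 101/352
Total weight = 75/352 + 101/352 = 1/2
P(Y=2 | obs) = 75/352 / 1/2 = 75/176
P(Y=3 | obs) = 101/352 / 1/2 = 101/176

P(Y = 3 | obs) = 101/176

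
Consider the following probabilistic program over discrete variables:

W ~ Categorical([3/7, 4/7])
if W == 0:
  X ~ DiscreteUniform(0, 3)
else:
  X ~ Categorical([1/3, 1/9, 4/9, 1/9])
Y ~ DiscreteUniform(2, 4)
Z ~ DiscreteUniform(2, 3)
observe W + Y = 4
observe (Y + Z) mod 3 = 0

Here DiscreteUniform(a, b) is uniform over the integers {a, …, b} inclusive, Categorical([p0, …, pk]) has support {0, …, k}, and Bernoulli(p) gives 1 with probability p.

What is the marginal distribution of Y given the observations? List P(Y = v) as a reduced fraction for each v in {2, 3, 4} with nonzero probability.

Enumerate traces; 8 have nonzero weight after conditioning:
  (W=0, X=0, Y=4, Z=2) weight 1/56
  (W=0, X=1, Y=4, Z=2) weight 1/56
  (W=0, X=2, Y=4, Z=2) weight 1/56
  (W=0, X=3, Y=4, Z=2) weight 1/56
  (W=1, X=0, Y=3, Z=3) weight 2/63
  (W=1, X=1, Y=3, Z=3) weight 2/189
  (W=1, X=2, Y=3, Z=3) weight 8/189
  (W=1, X=3, Y=3, Z=3) weight 2/189
Group by Y:
  weight(Y=3) = 2/21
  weight(Y=4) = 1/14
Total weight = 2/21 + 1/14 = 1/6
P(Y=3 | obs) = 2/21 / 1/6 = 4/7
P(Y=4 | obs) = 1/14 / 1/6 = 3/7

P(Y=3) = 4/7, P(Y=4) = 3/7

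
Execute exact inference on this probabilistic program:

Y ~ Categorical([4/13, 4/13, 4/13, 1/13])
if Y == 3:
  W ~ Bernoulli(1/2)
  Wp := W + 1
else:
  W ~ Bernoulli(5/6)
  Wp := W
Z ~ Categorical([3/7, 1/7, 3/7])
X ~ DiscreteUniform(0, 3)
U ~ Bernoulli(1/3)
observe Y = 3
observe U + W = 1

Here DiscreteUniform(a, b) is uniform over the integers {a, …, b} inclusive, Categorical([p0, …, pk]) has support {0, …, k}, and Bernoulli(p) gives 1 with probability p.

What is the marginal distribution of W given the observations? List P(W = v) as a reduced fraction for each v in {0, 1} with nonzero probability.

Enumerate traces; 24 have nonzero weight after conditioning:
  (Y=3, W=0, Z=0, X=0, U=1) weight 1/728
  (Y=3, W=0, Z=0, X=1, U=1) weight 1/728
  (Y=3, W=0, Z=0, X=2, U=1) weight 1/728
  (Y=3, W=0, Z=0, X=3, U=1) weight 1/728
  (Y=3, W=0, Z=1, X=0, U=1) weight 1/2184
  (Y=3, W=0, Z=1, X=1, U=1) weight 1/2184
  (Y=3, W=0, Z=1, X=2, U=1) weight 1/2184
  (Y=3, W=0, Z=1, X=3, U=1) weight 1/2184
  (Y=3, W=1, Z=0, X=0, U=0) weight 1/364
  … 15 more
Group by W:
  weight(W=0) = 1/78
  weight(W=1) = 1/39
Total weight = 1/78 + 1/39 = 1/26
P(W=0 | obs) = 1/78 / 1/26 = 1/3
P(W=1 | obs) = 1/39 / 1/26 = 2/3

P(W=0) = 1/3, P(W=1) = 2/3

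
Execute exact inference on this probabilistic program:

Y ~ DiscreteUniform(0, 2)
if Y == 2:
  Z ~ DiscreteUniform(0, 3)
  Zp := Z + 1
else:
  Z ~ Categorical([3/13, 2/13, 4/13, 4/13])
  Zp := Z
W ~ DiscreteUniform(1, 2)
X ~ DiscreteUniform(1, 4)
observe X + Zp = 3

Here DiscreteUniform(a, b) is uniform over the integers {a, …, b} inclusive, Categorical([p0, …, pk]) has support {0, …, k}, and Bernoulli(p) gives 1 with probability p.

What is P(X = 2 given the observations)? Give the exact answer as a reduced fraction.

P(X = 2 | obs) = 29/98

Enumerate traces; 16 have nonzero weight after conditioning:
  (Y=0, Z=0, W=1, X=3) weight 1/104
  (Y=0, Z=0, W=2, X=3) weight 1/104
  (Y=0, Z=1, W=1, X=2) weight 1/156
  (Y=0, Z=1, W=2, X=2) weight 1/156
  (Y=0, Z=2, W=1, X=1) weight 1/78
  (Y=0, Z=2, W=2, X=1) weight 1/78
  (Y=1, Z=0, W=1, X=3) weight 1/104
  (Y=1, Z=0, W=2, X=3) weight 1/104
  … 8 more
Group by X:
  weight(X=1) = 15/208
  weight(X=2) = 29/624
  weight(X=3) = 1/26
Total weight = 15/208 + 29/624 + 1/26 = 49/312
P(X=1 | obs) = 15/208 / 49/312 = 45/98
P(X=2 | obs) = 29/624 / 49/312 = 29/98
P(X=3 | obs) = 1/26 / 49/312 = 12/49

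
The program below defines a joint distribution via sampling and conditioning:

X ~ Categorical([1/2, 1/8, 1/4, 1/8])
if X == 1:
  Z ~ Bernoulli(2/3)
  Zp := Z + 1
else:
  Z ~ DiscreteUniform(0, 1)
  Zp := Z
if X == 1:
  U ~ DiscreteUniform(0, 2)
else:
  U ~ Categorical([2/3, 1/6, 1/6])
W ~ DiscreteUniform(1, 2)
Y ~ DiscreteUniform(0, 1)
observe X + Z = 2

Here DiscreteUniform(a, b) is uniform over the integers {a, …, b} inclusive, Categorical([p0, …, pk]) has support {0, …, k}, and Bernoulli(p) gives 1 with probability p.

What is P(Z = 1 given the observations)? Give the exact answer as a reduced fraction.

Enumerate traces; 24 have nonzero weight after conditioning:
  (X=1, Z=1, U=0, W=1, Y=0) weight 1/144
  (X=1, Z=1, U=0, W=1, Y=1) weight 1/144
  (X=1, Z=1, U=0, W=2, Y=0) weight 1/144
  (X=1, Z=1, U=0, W=2, Y=1) weight 1/144
  (X=1, Z=1, U=1, W=1, Y=0) weight 1/144
  (X=1, Z=1, U=1, W=1, Y=1) weight 1/144
  (X=1, Z=1, U=1, W=2, Y=0) weight 1/144
  (X=1, Z=1, U=1, W=2, Y=1) weight 1/144
  (X=2, Z=0, U=0, W=1, Y=0) weight 1/48
  … 15 more
Group by Z:
  weight(Z=0) = 1/8
  weight(Z=1) = 1/12
Total weight = 1/8 + 1/12 = 5/24
P(Z=0 | obs) = 1/8 / 5/24 = 3/5
P(Z=1 | obs) = 1/12 / 5/24 = 2/5

P(Z = 1 | obs) = 2/5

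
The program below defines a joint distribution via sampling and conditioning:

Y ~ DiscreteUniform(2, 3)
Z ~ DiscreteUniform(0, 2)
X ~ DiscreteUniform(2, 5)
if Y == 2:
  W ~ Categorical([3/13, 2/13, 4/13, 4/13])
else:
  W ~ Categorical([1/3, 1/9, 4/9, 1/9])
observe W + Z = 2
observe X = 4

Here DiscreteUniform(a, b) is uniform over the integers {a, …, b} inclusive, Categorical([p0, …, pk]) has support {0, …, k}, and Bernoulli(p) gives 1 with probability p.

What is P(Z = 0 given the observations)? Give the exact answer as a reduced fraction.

P(Z = 0 | obs) = 88/185

Enumerate traces; 6 have nonzero weight after conditioning:
  (Y=2, Z=0, X=4, W=2) weight 1/78
  (Y=2, Z=1, X=4, W=1) weight 1/156
  (Y=2, Z=2, X=4, W=0) weight 1/104
  (Y=3, Z=0, X=4, W=2) weight 1/54
  (Y=3, Z=1, X=4, W=1) weight 1/216
  (Y=3, Z=2, X=4, W=0) weight 1/72
Group by Z:
  weight(Z=0) = 11/351
  weight(Z=1) = 31/2808
  weight(Z=2) = 11/468
Total weight = 11/351 + 31/2808 + 11/468 = 185/2808
P(Z=0 | obs) = 11/351 / 185/2808 = 88/185
P(Z=1 | obs) = 31/2808 / 185/2808 = 31/185
P(Z=2 | obs) = 11/468 / 185/2808 = 66/185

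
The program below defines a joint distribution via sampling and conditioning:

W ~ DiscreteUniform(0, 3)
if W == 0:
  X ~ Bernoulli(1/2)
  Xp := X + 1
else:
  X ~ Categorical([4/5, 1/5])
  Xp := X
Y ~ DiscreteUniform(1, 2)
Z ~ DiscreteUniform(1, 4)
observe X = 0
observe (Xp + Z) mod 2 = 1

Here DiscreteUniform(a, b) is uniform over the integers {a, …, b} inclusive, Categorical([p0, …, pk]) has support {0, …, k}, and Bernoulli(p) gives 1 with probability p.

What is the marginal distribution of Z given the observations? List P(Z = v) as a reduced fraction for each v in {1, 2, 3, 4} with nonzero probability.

Enumerate traces; 16 have nonzero weight after conditioning:
  (W=0, X=0, Y=1, Z=2) weight 1/64
  (W=0, X=0, Y=1, Z=4) weight 1/64
  (W=0, X=0, Y=2, Z=2) weight 1/64
  (W=0, X=0, Y=2, Z=4) weight 1/64
  (W=1, X=0, Y=1, Z=1) weight 1/40
  (W=1, X=0, Y=1, Z=3) weight 1/40
  (W=1, X=0, Y=2, Z=1) weight 1/40
  (W=1, X=0, Y=2, Z=3) weight 1/40
  … 8 more
Group by Z:
  weight(Z=1) = 3/20
  weight(Z=2) = 1/32
  weight(Z=3) = 3/20
  weight(Z=4) = 1/32
Total weight = 3/20 + 1/32 + 3/20 + 1/32 = 29/80
P(Z=1 | obs) = 3/20 / 29/80 = 12/29
P(Z=2 | obs) = 1/32 / 29/80 = 5/58
P(Z=3 | obs) = 3/20 / 29/80 = 12/29
P(Z=4 | obs) = 1/32 / 29/80 = 5/58

P(Z=1) = 12/29, P(Z=2) = 5/58, P(Z=3) = 12/29, P(Z=4) = 5/58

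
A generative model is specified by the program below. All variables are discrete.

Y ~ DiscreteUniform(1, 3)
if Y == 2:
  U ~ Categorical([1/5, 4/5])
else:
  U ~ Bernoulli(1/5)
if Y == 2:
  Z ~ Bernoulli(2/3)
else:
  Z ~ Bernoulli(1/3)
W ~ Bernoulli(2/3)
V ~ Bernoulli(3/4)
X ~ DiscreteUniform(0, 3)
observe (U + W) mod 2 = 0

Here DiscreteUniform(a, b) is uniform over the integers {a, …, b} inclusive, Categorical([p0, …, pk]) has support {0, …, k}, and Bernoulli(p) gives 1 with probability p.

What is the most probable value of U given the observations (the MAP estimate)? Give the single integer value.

argmax_v P(U = v | obs) = 1

Enumerate traces; 96 have nonzero weight after conditioning:
  (Y=1, U=0, Z=0, W=0, V=0, X=0) weight 1/270
  (Y=1, U=0, Z=0, W=0, V=0, X=1) weight 1/270
  (Y=1, U=0, Z=0, W=0, V=0, X=2) weight 1/270
  (Y=1, U=0, Z=0, W=0, V=0, X=3) weight 1/270
  (Y=1, U=0, Z=0, W=0, V=1, X=0) weight 1/90
  (Y=1, U=0, Z=0, W=0, V=1, X=1) weight 1/90
  (Y=1, U=0, Z=0, W=0, V=1, X=2) weight 1/90
  (Y=1, U=0, Z=0, W=0, V=1, X=3) weight 1/90
  (Y=1, U=1, Z=0, W=1, V=0, X=0) weight 1/540
  … 87 more
Group by U:
  weight(U=0) = 1/5
  weight(U=1) = 4/15
Total weight = 1/5 + 4/15 = 7/15
P(U=0 | obs) = 1/5 / 7/15 = 3/7
P(U=1 | obs) = 4/15 / 7/15 = 4/7
argmax = 1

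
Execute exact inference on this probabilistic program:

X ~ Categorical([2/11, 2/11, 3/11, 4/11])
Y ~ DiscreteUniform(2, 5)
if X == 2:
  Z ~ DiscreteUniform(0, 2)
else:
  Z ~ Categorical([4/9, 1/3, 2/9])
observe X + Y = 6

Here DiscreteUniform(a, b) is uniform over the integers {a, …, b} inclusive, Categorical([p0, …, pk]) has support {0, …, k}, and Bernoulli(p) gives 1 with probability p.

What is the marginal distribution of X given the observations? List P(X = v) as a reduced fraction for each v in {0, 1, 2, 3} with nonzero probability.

Enumerate traces; 9 have nonzero weight after conditioning:
  (X=1, Y=5, Z=0) weight 2/99
  (X=1, Y=5, Z=1) weight 1/66
  (X=1, Y=5, Z=2) weight 1/99
  (X=2, Y=4, Z=0) weight 1/44
  (X=2, Y=4, Z=1) weight 1/44
  (X=2, Y=4, Z=2) weight 1/44
  (X=3, Y=3, Z=0) weight 4/99
  (X=3, Y=3, Z=1) weight 1/33
  … 1 more
Group by X:
  weight(X=1) = 1/22
  weight(X=2) = 3/44
  weight(X=3) = 1/11
Total weight = 1/22 + 3/44 + 1/11 = 9/44
P(X=1 | obs) = 1/22 / 9/44 = 2/9
P(X=2 | obs) = 3/44 / 9/44 = 1/3
P(X=3 | obs) = 1/11 / 9/44 = 4/9

P(X=1) = 2/9, P(X=2) = 1/3, P(X=3) = 4/9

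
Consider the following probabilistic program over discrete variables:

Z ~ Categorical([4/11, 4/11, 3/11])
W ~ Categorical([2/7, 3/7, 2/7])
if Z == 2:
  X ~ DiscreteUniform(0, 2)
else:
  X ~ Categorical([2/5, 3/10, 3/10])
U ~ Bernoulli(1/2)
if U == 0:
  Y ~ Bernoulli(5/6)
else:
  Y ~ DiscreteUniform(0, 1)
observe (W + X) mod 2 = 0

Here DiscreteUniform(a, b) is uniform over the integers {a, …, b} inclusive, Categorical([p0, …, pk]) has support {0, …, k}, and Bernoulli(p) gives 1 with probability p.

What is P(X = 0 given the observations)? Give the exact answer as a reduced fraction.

Enumerate traces; 60 have nonzero weight after conditioning:
  (Z=0, W=0, X=0, U=0, Y=0) weight 4/1155
  (Z=0, W=0, X=0, U=0, Y=1) weight 4/231
  (Z=0, W=0, X=0, U=1, Y=0) weight 4/385
  (Z=0, W=0, X=0, U=1, Y=1) weight 4/385
  (Z=0, W=0, X=2, U=0, Y=0) weight 1/385
  (Z=0, W=0, X=2, U=0, Y=1) weight 1/77
  (Z=0, W=0, X=2, U=1, Y=0) weight 3/385
  (Z=0, W=0, X=2, U=1, Y=1) weight 3/385
  (Z=0, W=1, X=1, U=0, Y=0) weight 3/770
  … 51 more
Group by X:
  weight(X=0) = 12/55
  weight(X=1) = 51/385
  weight(X=2) = 68/385
Total weight = 12/55 + 51/385 + 68/385 = 29/55
P(X=0 | obs) = 12/55 / 29/55 = 12/29
P(X=1 | obs) = 51/385 / 29/55 = 51/203
P(X=2 | obs) = 68/385 / 29/55 = 68/203

P(X = 0 | obs) = 12/29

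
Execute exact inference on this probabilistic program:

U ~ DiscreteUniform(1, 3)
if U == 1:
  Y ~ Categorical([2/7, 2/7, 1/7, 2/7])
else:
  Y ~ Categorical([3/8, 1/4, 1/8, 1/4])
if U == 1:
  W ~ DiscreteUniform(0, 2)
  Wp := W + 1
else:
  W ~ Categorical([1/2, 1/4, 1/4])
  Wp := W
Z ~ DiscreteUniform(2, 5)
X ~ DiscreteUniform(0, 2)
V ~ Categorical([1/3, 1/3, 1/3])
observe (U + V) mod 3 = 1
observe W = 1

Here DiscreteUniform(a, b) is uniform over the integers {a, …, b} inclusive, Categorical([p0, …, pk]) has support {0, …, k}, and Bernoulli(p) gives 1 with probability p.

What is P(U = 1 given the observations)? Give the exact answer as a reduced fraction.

P(U = 1 | obs) = 2/5

Enumerate traces; 144 have nonzero weight after conditioning:
  (U=1, Y=0, W=1, Z=2, X=0, V=0) weight 1/1134
  (U=1, Y=0, W=1, Z=2, X=1, V=0) weight 1/1134
  (U=1, Y=0, W=1, Z=2, X=2, V=0) weight 1/1134
  (U=1, Y=0, W=1, Z=3, X=0, V=0) weight 1/1134
  (U=1, Y=0, W=1, Z=3, X=1, V=0) weight 1/1134
  (U=1, Y=0, W=1, Z=3, X=2, V=0) weight 1/1134
  (U=1, Y=0, W=1, Z=4, X=0, V=0) weight 1/1134
  (U=1, Y=0, W=1, Z=4, X=1, V=0) weight 1/1134
  (U=2, Y=0, W=1, Z=2, X=0, V=2) weight 1/1152
  (U=3, Y=0, W=1, Z=2, X=0, V=1) weight 1/1152
  … 134 more
Group by U:
  weight(U=1) = 1/27
  weight(U=2) = 1/36
  weight(U=3) = 1/36
Total weight = 1/27 + 1/36 + 1/36 = 5/54
P(U=1 | obs) = 1/27 / 5/54 = 2/5
P(U=2 | obs) = 1/36 / 5/54 = 3/10
P(U=3 | obs) = 1/36 / 5/54 = 3/10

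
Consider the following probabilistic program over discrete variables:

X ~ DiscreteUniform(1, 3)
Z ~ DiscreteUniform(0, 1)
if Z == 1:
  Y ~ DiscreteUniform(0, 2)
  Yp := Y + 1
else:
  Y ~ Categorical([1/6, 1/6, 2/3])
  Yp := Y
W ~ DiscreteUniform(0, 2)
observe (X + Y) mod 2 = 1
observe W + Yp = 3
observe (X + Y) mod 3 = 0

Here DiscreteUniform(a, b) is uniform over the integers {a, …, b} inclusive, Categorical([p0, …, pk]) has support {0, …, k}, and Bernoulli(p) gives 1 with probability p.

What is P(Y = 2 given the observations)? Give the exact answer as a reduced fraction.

P(Y = 2 | obs) = 6/11

Enumerate traces; 5 have nonzero weight after conditioning:
  (X=1, Z=0, Y=2, W=1) weight 1/27
  (X=1, Z=1, Y=2, W=0) weight 1/54
  (X=2, Z=0, Y=1, W=2) weight 1/108
  (X=2, Z=1, Y=1, W=1) weight 1/54
  (X=3, Z=1, Y=0, W=2) weight 1/54
Group by Y:
  weight(Y=0) = 1/54
  weight(Y=1) = 1/36
  weight(Y=2) = 1/18
Total weight = 1/54 + 1/36 + 1/18 = 11/108
P(Y=0 | obs) = 1/54 / 11/108 = 2/11
P(Y=1 | obs) = 1/36 / 11/108 = 3/11
P(Y=2 | obs) = 1/18 / 11/108 = 6/11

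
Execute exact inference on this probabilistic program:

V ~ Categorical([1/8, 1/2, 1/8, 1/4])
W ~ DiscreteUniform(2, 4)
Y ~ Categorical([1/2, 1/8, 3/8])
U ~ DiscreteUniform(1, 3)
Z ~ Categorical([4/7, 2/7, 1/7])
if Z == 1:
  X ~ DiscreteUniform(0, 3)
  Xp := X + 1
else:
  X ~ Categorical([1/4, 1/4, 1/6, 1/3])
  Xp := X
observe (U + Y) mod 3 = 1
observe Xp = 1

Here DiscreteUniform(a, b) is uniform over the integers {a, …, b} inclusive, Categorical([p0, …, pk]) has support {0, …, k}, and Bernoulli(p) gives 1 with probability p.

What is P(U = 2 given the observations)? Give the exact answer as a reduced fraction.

P(U = 2 | obs) = 3/8

Enumerate traces; 108 have nonzero weight after conditioning:
  (V=0, W=2, Y=0, U=1, Z=0, X=1) weight 1/1008
  (V=0, W=2, Y=0, U=1, Z=1, X=0) weight 1/2016
  (V=0, W=2, Y=0, U=1, Z=2, X=1) weight 1/4032
  (V=0, W=2, Y=1, U=3, Z=0, X=1) weight 1/4032
  (V=0, W=2, Y=1, U=3, Z=1, X=0) weight 1/8064
  (V=0, W=2, Y=1, U=3, Z=2, X=1) weight 1/16128
  (V=0, W=2, Y=2, U=2, Z=0, X=1) weight 1/1344
  (V=0, W=2, Y=2, U=2, Z=1, X=0) weight 1/2688
  … 100 more
Group by U:
  weight(U=1) = 1/24
  weight(U=2) = 1/32
  weight(U=3) = 1/96
Total weight = 1/24 + 1/32 + 1/96 = 1/12
P(U=1 | obs) = 1/24 / 1/12 = 1/2
P(U=2 | obs) = 1/32 / 1/12 = 3/8
P(U=3 | obs) = 1/96 / 1/12 = 1/8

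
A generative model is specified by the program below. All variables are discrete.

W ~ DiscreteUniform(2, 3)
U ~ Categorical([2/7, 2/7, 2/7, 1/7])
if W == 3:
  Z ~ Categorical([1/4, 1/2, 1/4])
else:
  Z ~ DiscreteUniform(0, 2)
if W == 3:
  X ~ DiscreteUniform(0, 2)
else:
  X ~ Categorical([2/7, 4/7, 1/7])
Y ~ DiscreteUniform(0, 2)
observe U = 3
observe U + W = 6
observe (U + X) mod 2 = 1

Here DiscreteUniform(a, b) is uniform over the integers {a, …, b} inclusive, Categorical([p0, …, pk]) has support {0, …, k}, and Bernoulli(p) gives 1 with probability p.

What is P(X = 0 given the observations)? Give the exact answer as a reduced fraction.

P(X = 0 | obs) = 1/2

Enumerate traces; 18 have nonzero weight after conditioning:
  (W=3, U=3, Z=0, X=0, Y=0) weight 1/504
  (W=3, U=3, Z=0, X=0, Y=1) weight 1/504
  (W=3, U=3, Z=0, X=0, Y=2) weight 1/504
  (W=3, U=3, Z=0, X=2, Y=0) weight 1/504
  (W=3, U=3, Z=0, X=2, Y=1) weight 1/504
  (W=3, U=3, Z=0, X=2, Y=2) weight 1/504
  (W=3, U=3, Z=1, X=0, Y=0) weight 1/252
  (W=3, U=3, Z=1, X=0, Y=1) weight 1/252
  … 10 more
Group by X:
  weight(X=0) = 1/42
  weight(X=2) = 1/42
Total weight = 1/42 + 1/42 = 1/21
P(X=0 | obs) = 1/42 / 1/21 = 1/2
P(X=2 | obs) = 1/42 / 1/21 = 1/2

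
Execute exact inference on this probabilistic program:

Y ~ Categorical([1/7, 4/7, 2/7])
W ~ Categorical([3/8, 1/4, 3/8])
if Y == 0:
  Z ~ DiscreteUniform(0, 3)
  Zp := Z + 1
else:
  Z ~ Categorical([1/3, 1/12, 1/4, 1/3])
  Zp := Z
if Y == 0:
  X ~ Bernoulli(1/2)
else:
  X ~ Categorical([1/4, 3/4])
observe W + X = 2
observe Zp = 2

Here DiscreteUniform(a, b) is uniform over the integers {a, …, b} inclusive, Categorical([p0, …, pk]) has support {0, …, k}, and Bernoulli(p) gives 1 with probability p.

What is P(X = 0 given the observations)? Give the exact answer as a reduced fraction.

Enumerate traces; 6 have nonzero weight after conditioning:
  (Y=0, W=1, Z=1, X=1) weight 1/224
  (Y=0, W=2, Z=1, X=0) weight 3/448
  (Y=1, W=1, Z=2, X=1) weight 3/112
  (Y=1, W=2, Z=2, X=0) weight 3/224
  (Y=2, W=1, Z=2, X=1) weight 3/224
  (Y=2, W=2, Z=2, X=0) weight 3/448
Group by X:
  weight(X=0) = 3/112
  weight(X=1) = 5/112
Total weight = 3/112 + 5/112 = 1/14
P(X=0 | obs) = 3/112 / 1/14 = 3/8
P(X=1 | obs) = 5/112 / 1/14 = 5/8

P(X = 0 | obs) = 3/8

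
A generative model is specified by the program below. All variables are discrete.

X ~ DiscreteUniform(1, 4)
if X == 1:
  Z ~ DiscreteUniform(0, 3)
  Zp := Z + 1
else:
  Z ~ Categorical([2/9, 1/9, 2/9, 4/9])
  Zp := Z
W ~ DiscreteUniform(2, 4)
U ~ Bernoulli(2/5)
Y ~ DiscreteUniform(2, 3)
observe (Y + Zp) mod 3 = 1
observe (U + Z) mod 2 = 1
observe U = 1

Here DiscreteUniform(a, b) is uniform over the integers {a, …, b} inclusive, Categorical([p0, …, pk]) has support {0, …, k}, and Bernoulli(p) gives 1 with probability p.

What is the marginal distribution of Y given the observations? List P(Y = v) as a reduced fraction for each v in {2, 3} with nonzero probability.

P(Y=2) = 8/11, P(Y=3) = 3/11

Enumerate traces; 12 have nonzero weight after conditioning:
  (X=1, Z=0, W=2, U=1, Y=3) weight 1/240
  (X=1, Z=0, W=3, U=1, Y=3) weight 1/240
  (X=1, Z=0, W=4, U=1, Y=3) weight 1/240
  (X=2, Z=2, W=2, U=1, Y=2) weight 1/270
  (X=2, Z=2, W=3, U=1, Y=2) weight 1/270
  (X=2, Z=2, W=4, U=1, Y=2) weight 1/270
  (X=3, Z=2, W=2, U=1, Y=2) weight 1/270
  (X=3, Z=2, W=3, U=1, Y=2) weight 1/270
  … 4 more
Group by Y:
  weight(Y=2) = 1/30
  weight(Y=3) = 1/80
Total weight = 1/30 + 1/80 = 11/240
P(Y=2 | obs) = 1/30 / 11/240 = 8/11
P(Y=3 | obs) = 1/80 / 11/240 = 3/11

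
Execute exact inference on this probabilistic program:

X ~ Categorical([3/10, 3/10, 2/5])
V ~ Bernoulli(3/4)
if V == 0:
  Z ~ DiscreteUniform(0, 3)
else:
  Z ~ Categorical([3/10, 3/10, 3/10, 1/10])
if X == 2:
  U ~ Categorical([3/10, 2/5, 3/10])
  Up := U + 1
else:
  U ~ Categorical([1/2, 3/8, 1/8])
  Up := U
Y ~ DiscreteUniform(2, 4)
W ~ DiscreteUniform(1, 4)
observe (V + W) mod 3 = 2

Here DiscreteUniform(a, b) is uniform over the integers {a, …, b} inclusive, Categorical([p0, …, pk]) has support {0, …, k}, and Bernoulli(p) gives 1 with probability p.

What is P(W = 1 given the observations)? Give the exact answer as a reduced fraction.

P(W = 1 | obs) = 3/7

Enumerate traces; 324 have nonzero weight after conditioning:
  (X=0, V=0, Z=0, U=0, Y=2, W=2) weight 1/1280
  (X=0, V=0, Z=0, U=0, Y=3, W=2) weight 1/1280
  (X=0, V=0, Z=0, U=0, Y=4, W=2) weight 1/1280
  (X=0, V=0, Z=0, U=1, Y=2, W=2) weight 3/5120
  (X=0, V=0, Z=0, U=1, Y=3, W=2) weight 3/5120
  (X=0, V=0, Z=0, U=1, Y=4, W=2) weight 3/5120
  (X=0, V=0, Z=0, U=2, Y=2, W=2) weight 1/5120
  (X=0, V=0, Z=0, U=2, Y=3, W=2) weight 1/5120
  (X=0, V=1, Z=0, U=0, Y=2, W=1) weight 9/3200
  (X=0, V=1, Z=0, U=0, Y=2, W=4) weight 9/3200
  … 314 more
Group by W:
  weight(W=1) = 3/16
  weight(W=2) = 1/16
  weight(W=4) = 3/16
Total weight = 3/16 + 1/16 + 3/16 = 7/16
P(W=1 | obs) = 3/16 / 7/16 = 3/7
P(W=2 | obs) = 1/16 / 7/16 = 1/7
P(W=4 | obs) = 3/16 / 7/16 = 3/7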